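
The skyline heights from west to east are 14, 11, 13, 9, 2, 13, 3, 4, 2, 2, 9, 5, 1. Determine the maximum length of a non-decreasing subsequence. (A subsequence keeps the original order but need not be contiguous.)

4

Let dp[i] be the length of the longest such subsequence ending at index i:
i:      1  2  3  4  5  6  7  8  9 10 11 12 13
a[i]:  14 11 13  9  2 13  3  4  2  2  9  5  1
dp:     1  1  2  1  1  3  2  3  2  3  4  4  1
Maximum dp value is 4.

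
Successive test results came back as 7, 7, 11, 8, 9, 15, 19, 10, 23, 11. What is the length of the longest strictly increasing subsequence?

6

Let dp[i] be the length of the longest such subsequence ending at index i:
i:      1  2  3  4  5  6  7  8  9 10
a[i]:   7  7 11  8  9 15 19 10 23 11
dp:     1  1  2  2  3  4  5  4  6  5
Maximum dp value is 6.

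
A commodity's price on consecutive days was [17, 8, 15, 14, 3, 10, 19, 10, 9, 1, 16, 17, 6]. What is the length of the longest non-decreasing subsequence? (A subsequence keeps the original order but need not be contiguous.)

5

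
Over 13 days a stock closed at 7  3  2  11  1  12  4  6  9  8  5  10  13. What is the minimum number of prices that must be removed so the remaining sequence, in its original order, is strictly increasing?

Fewest deletions = n − (longest strictly increasing subsequence).
Patience tails:
7 → extends → [7]
3 → replaces 7 → [3]
2 → replaces 3 → [2]
11 → extends → [2, 11]
1 → replaces 2 → [1, 11]
12 → extends → [1, 11, 12]
4 → replaces 11 → [1, 4, 12]
6 → replaces 12 → [1, 4, 6]
9 → extends → [1, 4, 6, 9]
8 → replaces 9 → [1, 4, 6, 8]
5 → replaces 6 → [1, 4, 5, 8]
10 → extends → [1, 4, 5, 8, 10]
13 → extends → [1, 4, 5, 8, 10, 13]
Longest strictly increasing subsequence has length 6, so deletions = 13 − 6 = 7.

7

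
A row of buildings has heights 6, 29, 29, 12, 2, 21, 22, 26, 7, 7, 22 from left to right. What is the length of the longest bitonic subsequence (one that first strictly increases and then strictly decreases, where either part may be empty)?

inc[i] = longest strictly increasing subsequence ending at i; dec[i] = longest strictly decreasing subsequence starting at i:
i:      1  2  3  4  5  6  7  8  9 10 11
a[i]:   6 29 29 12  2 21 22 26  7  7 22
inc:    1  2  2  2  1  3  4  5  2  2  4
dec:    2  3  3  2  1  2  2  2  1  1  1
Best peak at i=8 (value 26): inc=5, dec=2, length 5+2−1 = 6.

6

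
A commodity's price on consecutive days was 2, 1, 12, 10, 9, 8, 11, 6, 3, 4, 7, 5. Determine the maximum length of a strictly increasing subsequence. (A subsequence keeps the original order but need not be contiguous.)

Let dp[i] be the length of the longest such subsequence ending at index i:
i:      1  2  3  4  5  6  7  8  9 10 11 12
a[i]:   2  1 12 10  9  8 11  6  3  4  7  5
dp:     1  1  2  2  2  2  3  2  2  3  4  4
Maximum dp value is 4.

4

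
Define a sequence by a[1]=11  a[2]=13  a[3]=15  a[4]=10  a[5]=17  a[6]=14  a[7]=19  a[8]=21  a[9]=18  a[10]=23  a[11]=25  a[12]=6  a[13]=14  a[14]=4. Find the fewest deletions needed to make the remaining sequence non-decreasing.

Fewest deletions = n − (longest non-decreasing subsequence).
i:      1  2  3  4  5  6  7  8  9 10 11 12 13 14
a[i]:  11 13 15 10 17 14 19 21 18 23 25  6 14  4
dp:     1  2  3  1  4  3  5  6  5  7  8  1  4  1
max dp = 8, so deletions = 14 − 8 = 6.

6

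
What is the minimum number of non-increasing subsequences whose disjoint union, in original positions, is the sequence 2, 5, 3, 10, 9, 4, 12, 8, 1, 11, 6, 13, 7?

6

Place each on the leftmost legal pile:
2 → new pile 1 (tops now [2])
5 → new pile 2 (tops now [2, 5])
3 → pile 2 (tops now [2, 3])
10 → new pile 3 (tops now [2, 3, 10])
9 → pile 3 (tops now [2, 3, 9])
4 → pile 3 (tops now [2, 3, 4])
12 → new pile 4 (tops now [2, 3, 4, 12])
8 → pile 4 (tops now [2, 3, 4, 8])
1 → pile 1 (tops now [1, 3, 4, 8])
11 → new pile 5 (tops now [1, 3, 4, 8, 11])
6 → pile 4 (tops now [1, 3, 4, 6, 11])
13 → new pile 6 (tops now [1, 3, 4, 6, 11, 13])
7 → pile 5 (tops now [1, 3, 4, 6, 7, 13])
Six piles.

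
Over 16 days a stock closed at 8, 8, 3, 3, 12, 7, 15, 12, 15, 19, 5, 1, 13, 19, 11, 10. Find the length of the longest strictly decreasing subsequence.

Let dp[i] be the longest strictly decreasing subsequence ending at i:
i:      1  2  3  4  5  6  7  8  9 10 11 12 13 14 15 16
a[i]:   8  8  3  3 12  7 15 12 15 19  5  1 13 19 11 10
dp:     1  1  2  2  1  2  1  2  1  1  3  4  2  1  3  4
Maximum is 4.

4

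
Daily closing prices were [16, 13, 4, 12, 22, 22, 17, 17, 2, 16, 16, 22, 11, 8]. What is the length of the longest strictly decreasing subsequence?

5

Negate each value so 'decreasing' becomes 'increasing', then run patience tails on the negated sequence:
-16 → extends → [-16]
-13 → extends → [-16, -13]
-4 → extends → [-16, -13, -4]
-12 → replaces -4 → [-16, -13, -12]
-22 → replaces -16 → [-22, -13, -12]
-22 → already a tail → [-22, -13, -12]
-17 → replaces -13 → [-22, -17, -12]
-17 → already a tail → [-22, -17, -12]
-2 → extends → [-22, -17, -12, -2]
-16 → replaces -12 → [-22, -17, -16, -2]
-16 → already a tail → [-22, -17, -16, -2]
-22 → already a tail → [-22, -17, -16, -2]
-11 → replaces -2 → [-22, -17, -16, -11]
-8 → extends → [-22, -17, -16, -11, -8]
Five tails, so the longest strictly decreasing subsequence of the original has length 5.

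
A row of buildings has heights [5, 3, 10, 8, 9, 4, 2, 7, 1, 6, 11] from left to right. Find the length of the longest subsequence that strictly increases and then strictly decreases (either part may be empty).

6

inc[i] = longest strictly increasing subsequence ending at i; dec[i] = longest strictly decreasing subsequence starting at i:
i:      1  2  3  4  5  6  7  8  9 10 11
a[i]:   5  3 10  8  9  4  2  7  1  6 11
inc:    1  1  2  2  3  2  1  3  1  3  4
dec:    4  3  5  4  4  3  2  2  1  1  1
Best peak at i=3 (value 10): inc=2, dec=5, length 2+5−1 = 6.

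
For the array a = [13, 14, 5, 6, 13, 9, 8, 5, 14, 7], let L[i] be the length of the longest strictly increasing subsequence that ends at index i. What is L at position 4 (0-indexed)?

3

dp[i] = 1 + max{dp[j] : j<i, a[j]<a[i]} (or 1 if no such j):
i:      0  1  2  3  4  5  6  7  8  9
a[i]:  13 14  5  6 13  9  8  5 14  7
dp:     1  2  1  2  3  3  3  1  4  3
At index 4 the value is 3.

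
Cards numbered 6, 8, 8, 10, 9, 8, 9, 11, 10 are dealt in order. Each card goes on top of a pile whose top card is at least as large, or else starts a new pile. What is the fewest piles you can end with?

Place each on the leftmost legal pile:
6 → new pile 1 (tops now [6])
8 → new pile 2 (tops now [6, 8])
8 → pile 2 (tops now [6, 8])
10 → new pile 3 (tops now [6, 8, 10])
9 → pile 3 (tops now [6, 8, 9])
8 → pile 2 (tops now [6, 8, 9])
9 → pile 3 (tops now [6, 8, 9])
11 → new pile 4 (tops now [6, 8, 9, 11])
10 → pile 4 (tops now [6, 8, 9, 10])
Four piles.

4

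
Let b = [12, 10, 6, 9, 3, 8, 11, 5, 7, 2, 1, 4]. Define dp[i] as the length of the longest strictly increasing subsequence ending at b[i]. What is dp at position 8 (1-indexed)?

dp[i] = 1 + max{dp[j] : j<i, b[j]<b[i]} (or 1 if no such j):
i:      1  2  3  4  5  6  7  8  9 10 11 12
b[i]:  12 10  6  9  3  8 11  5  7  2  1  4
dp:     1  1  1  2  1  2  3  2  3  1  1  2
At index 8 the value is 2.

2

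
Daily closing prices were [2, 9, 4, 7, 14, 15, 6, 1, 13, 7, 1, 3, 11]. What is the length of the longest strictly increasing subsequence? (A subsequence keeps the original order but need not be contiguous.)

5

Track the smallest tail for each achievable length (strict):
2 → extends → [2]
9 → extends → [2, 9]
4 → replaces 9 → [2, 4]
7 → extends → [2, 4, 7]
14 → extends → [2, 4, 7, 14]
15 → extends → [2, 4, 7, 14, 15]
6 → replaces 7 → [2, 4, 6, 14, 15]
1 → replaces 2 → [1, 4, 6, 14, 15]
13 → replaces 14 → [1, 4, 6, 13, 15]
7 → replaces 13 → [1, 4, 6, 7, 15]
1 → already a tail → [1, 4, 6, 7, 15]
3 → replaces 4 → [1, 3, 6, 7, 15]
11 → replaces 15 → [1, 3, 6, 7, 11]
Five tails, so the longest strictly increasing subsequence has length 5 (e.g. 2, 4, 7, 14, 15).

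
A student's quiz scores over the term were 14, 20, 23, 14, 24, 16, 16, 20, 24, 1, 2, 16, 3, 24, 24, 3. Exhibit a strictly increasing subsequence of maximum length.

14, 20, 23, 24

Patience tails give the LIS length; then backtrack through the dp parents:
14 → extends → [14]
20 → extends → [14, 20]
23 → extends → [14, 20, 23]
14 → already a tail → [14, 20, 23]
24 → extends → [14, 20, 23, 24]
16 → replaces 20 → [14, 16, 23, 24]
16 → already a tail → [14, 16, 23, 24]
20 → replaces 23 → [14, 16, 20, 24]
24 → already a tail → [14, 16, 20, 24]
1 → replaces 14 → [1, 16, 20, 24]
2 → replaces 16 → [1, 2, 20, 24]
16 → replaces 20 → [1, 2, 16, 24]
3 → replaces 16 → [1, 2, 3, 24]
24 → already a tail → [1, 2, 3, 24]
24 → already a tail → [1, 2, 3, 24]
3 → already a tail → [1, 2, 3, 24]
Length 4; one witness is 14, 20, 23, 24.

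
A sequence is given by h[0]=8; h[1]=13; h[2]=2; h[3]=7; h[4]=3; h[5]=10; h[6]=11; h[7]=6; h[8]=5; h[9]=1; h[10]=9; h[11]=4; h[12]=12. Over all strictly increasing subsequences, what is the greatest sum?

42

Let S[i] be the best sum of a strictly increasing subsequence ending at i:
i:      0  1  2  3  4  5  6  7  8  9 10 11 12
h[i]:   8 13  2  7  3 10 11  6  5  1  9  4 12
S:      8 21  2  9  5 19 30 11 10  1 20  9 42
Maximum is 42 (e.g. 2 + 7 + 10 + 11 + 12).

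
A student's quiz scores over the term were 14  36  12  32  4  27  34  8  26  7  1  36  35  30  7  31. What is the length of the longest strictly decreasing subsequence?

Let dp[i] be the longest strictly decreasing subsequence ending at i:
i:      1  2  3  4  5  6  7  8  9 10 11 12 13 14 15 16
a[i]:  14 36 12 32  4 27 34  8 26  7  1 36 35 30  7 31
dp:     1  1  2  2  3  3  2  4  4  5  6  1  2  3  5  3
Maximum is 6.

6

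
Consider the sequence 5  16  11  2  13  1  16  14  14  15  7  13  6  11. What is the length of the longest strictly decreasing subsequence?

Negate each value so 'decreasing' becomes 'increasing', then run patience tails on the negated sequence:
-5 → extends → [-5]
-16 → replaces -5 → [-16]
-11 → extends → [-16, -11]
-2 → extends → [-16, -11, -2]
-13 → replaces -11 → [-16, -13, -2]
-1 → extends → [-16, -13, -2, -1]
-16 → already a tail → [-16, -13, -2, -1]
-14 → replaces -13 → [-16, -14, -2, -1]
-14 → already a tail → [-16, -14, -2, -1]
-15 → replaces -14 → [-16, -15, -2, -1]
-7 → replaces -2 → [-16, -15, -7, -1]
-13 → replaces -7 → [-16, -15, -13, -1]
-6 → replaces -1 → [-16, -15, -13, -6]
-11 → replaces -6 → [-16, -15, -13, -11]
Four tails, so the longest strictly decreasing subsequence of the original has length 4.

4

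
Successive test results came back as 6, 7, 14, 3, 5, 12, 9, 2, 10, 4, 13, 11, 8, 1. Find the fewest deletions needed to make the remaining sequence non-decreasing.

Fewest deletions = n − (longest non-decreasing subsequence).
i:      1  2  3  4  5  6  7  8  9 10 11 12 13 14
a[i]:   6  7 14  3  5 12  9  2 10  4 13 11  8  1
dp:     1  2  3  1  2  3  3  1  4  2  5  5  3  1
max dp = 5, so deletions = 14 − 5 = 9.

9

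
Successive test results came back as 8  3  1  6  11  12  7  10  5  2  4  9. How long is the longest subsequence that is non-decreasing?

Track the smallest tail for each achievable length (allowing ties):
8 → extends → [8]
3 → replaces 8 → [3]
1 → replaces 3 → [1]
6 → extends → [1, 6]
11 → extends → [1, 6, 11]
12 → extends → [1, 6, 11, 12]
7 → replaces 11 → [1, 6, 7, 12]
10 → replaces 12 → [1, 6, 7, 10]
5 → replaces 6 → [1, 5, 7, 10]
2 → replaces 5 → [1, 2, 7, 10]
4 → replaces 7 → [1, 2, 4, 10]
9 → replaces 10 → [1, 2, 4, 9]
Four tails, so the longest non-decreasing subsequence has length 4 (e.g. 3, 6, 11, 12).

4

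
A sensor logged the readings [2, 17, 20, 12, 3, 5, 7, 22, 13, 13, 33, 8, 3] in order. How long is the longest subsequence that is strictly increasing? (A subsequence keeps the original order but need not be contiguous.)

6

Let dp[i] be the length of the longest such subsequence ending at index i:
i:      1  2  3  4  5  6  7  8  9 10 11 12 13
a[i]:   2 17 20 12  3  5  7 22 13 13 33  8  3
dp:     1  2  3  2  2  3  4  5  5  5  6  5  2
Maximum dp value is 6.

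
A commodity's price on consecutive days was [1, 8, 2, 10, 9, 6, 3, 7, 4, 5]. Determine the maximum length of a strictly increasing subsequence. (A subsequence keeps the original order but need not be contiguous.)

5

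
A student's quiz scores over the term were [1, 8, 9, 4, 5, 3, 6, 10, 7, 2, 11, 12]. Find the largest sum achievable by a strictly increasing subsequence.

51

Let S[i] be the best sum of a strictly increasing subsequence ending at i:
i:      1  2  3  4  5  6  7  8  9 10 11 12
a[i]:   1  8  9  4  5  3  6 10  7  2 11 12
S:      1  9 18  5 10  4 16 28 23  3 39 51
Maximum is 51 (e.g. 1 + 8 + 9 + 10 + 11 + 12).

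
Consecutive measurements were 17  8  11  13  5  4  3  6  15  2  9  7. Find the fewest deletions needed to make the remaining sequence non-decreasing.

Fewest deletions = n − (longest non-decreasing subsequence).
Patience tails:
17 → extends → [17]
8 → replaces 17 → [8]
11 → extends → [8, 11]
13 → extends → [8, 11, 13]
5 → replaces 8 → [5, 11, 13]
4 → replaces 5 → [4, 11, 13]
3 → replaces 4 → [3, 11, 13]
6 → replaces 11 → [3, 6, 13]
15 → extends → [3, 6, 13, 15]
2 → replaces 3 → [2, 6, 13, 15]
9 → replaces 13 → [2, 6, 9, 15]
7 → replaces 9 → [2, 6, 7, 15]
Longest non-decreasing subsequence has length 4, so deletions = 12 − 4 = 8.

8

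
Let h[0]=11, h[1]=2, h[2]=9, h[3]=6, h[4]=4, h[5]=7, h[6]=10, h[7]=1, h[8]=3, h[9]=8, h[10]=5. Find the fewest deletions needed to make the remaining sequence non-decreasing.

Fewest deletions = n − (longest non-decreasing subsequence).
Patience tails:
11 → extends → [11]
2 → replaces 11 → [2]
9 → extends → [2, 9]
6 → replaces 9 → [2, 6]
4 → replaces 6 → [2, 4]
7 → extends → [2, 4, 7]
10 → extends → [2, 4, 7, 10]
1 → replaces 2 → [1, 4, 7, 10]
3 → replaces 4 → [1, 3, 7, 10]
8 → replaces 10 → [1, 3, 7, 8]
5 → replaces 7 → [1, 3, 5, 8]
Longest non-decreasing subsequence has length 4, so deletions = 11 − 4 = 7.

7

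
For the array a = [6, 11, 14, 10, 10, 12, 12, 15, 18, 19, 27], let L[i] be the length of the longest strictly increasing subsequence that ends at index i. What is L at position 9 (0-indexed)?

dp[i] = 1 + max{dp[j] : j<i, a[j]<a[i]} (or 1 if no such j):
i:      0  1  2  3  4  5  6  7  8  9 10
a[i]:   6 11 14 10 10 12 12 15 18 19 27
dp:     1  2  3  2  2  3  3  4  5  6  7
At index 9 the value is 6.

6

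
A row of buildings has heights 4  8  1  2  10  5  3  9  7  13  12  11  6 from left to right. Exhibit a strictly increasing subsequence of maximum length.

1, 2, 5, 9, 13

Patience tails give the LIS length; then backtrack through the dp parents:
4 → extends → [4]
8 → extends → [4, 8]
1 → replaces 4 → [1, 8]
2 → replaces 8 → [1, 2]
10 → extends → [1, 2, 10]
5 → replaces 10 → [1, 2, 5]
3 → replaces 5 → [1, 2, 3]
9 → extends → [1, 2, 3, 9]
7 → replaces 9 → [1, 2, 3, 7]
13 → extends → [1, 2, 3, 7, 13]
12 → replaces 13 → [1, 2, 3, 7, 12]
11 → replaces 12 → [1, 2, 3, 7, 11]
6 → replaces 7 → [1, 2, 3, 6, 11]
Length 5; one witness is 1, 2, 5, 9, 13.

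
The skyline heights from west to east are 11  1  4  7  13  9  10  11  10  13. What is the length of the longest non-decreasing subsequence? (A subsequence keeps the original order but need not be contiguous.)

7

Track the smallest tail for each achievable length (allowing ties):
11 → extends → [11]
1 → replaces 11 → [1]
4 → extends → [1, 4]
7 → extends → [1, 4, 7]
13 → extends → [1, 4, 7, 13]
9 → replaces 13 → [1, 4, 7, 9]
10 → extends → [1, 4, 7, 9, 10]
11 → extends → [1, 4, 7, 9, 10, 11]
10 → replaces 11 → [1, 4, 7, 9, 10, 10]
13 → extends → [1, 4, 7, 9, 10, 10, 13]
Seven tails, so the longest non-decreasing subsequence has length 7 (e.g. 1, 4, 7, 9, 10, 11, 13).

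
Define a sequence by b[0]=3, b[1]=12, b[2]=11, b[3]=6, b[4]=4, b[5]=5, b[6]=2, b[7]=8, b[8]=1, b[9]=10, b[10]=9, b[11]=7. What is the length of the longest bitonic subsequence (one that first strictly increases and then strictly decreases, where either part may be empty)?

inc[i] = longest strictly increasing subsequence ending at i; dec[i] = longest strictly decreasing subsequence starting at i:
i:      0  1  2  3  4  5  6  7  8  9 10 11
b[i]:   3 12 11  6  4  5  2  8  1 10  9  7
inc:    1  2  2  2  2  3  1  4  1  5  5  4
dec:    3  6  5  4  3  3  2  2  1  3  2  1
Best peak at i=1 (value 12): inc=2, dec=6, length 2+6−1 = 7.

7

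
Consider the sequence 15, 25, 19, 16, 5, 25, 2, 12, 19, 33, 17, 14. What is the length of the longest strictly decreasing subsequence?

5

Negate each value so 'decreasing' becomes 'increasing', then run patience tails on the negated sequence:
-15 → extends → [-15]
-25 → replaces -15 → [-25]
-19 → extends → [-25, -19]
-16 → extends → [-25, -19, -16]
-5 → extends → [-25, -19, -16, -5]
-25 → already a tail → [-25, -19, -16, -5]
-2 → extends → [-25, -19, -16, -5, -2]
-12 → replaces -5 → [-25, -19, -16, -12, -2]
-19 → already a tail → [-25, -19, -16, -12, -2]
-33 → replaces -25 → [-33, -19, -16, -12, -2]
-17 → replaces -16 → [-33, -19, -17, -12, -2]
-14 → replaces -12 → [-33, -19, -17, -14, -2]
Five tails, so the longest strictly decreasing subsequence of the original has length 5.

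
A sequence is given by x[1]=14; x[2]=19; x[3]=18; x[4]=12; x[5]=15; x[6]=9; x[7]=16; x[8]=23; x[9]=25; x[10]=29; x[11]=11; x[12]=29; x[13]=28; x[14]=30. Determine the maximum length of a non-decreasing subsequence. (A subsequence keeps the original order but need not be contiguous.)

8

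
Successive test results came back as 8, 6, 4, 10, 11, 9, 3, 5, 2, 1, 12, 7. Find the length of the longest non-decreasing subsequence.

4

Track the smallest tail for each achievable length (allowing ties):
8 → extends → [8]
6 → replaces 8 → [6]
4 → replaces 6 → [4]
10 → extends → [4, 10]
11 → extends → [4, 10, 11]
9 → replaces 10 → [4, 9, 11]
3 → replaces 4 → [3, 9, 11]
5 → replaces 9 → [3, 5, 11]
2 → replaces 3 → [2, 5, 11]
1 → replaces 2 → [1, 5, 11]
12 → extends → [1, 5, 11, 12]
7 → replaces 11 → [1, 5, 7, 12]
Four tails, so the longest non-decreasing subsequence has length 4 (e.g. 8, 10, 11, 12).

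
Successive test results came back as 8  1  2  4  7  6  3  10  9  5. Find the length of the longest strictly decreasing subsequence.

Let dp[i] be the longest strictly decreasing subsequence ending at i:
i:      1  2  3  4  5  6  7  8  9 10
a[i]:   8  1  2  4  7  6  3 10  9  5
dp:     1  2  2  2  2  3  4  1  2  4
Maximum is 4.

4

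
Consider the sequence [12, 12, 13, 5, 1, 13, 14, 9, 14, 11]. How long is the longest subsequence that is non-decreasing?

Track the smallest tail for each achievable length (allowing ties):
12 → extends → [12]
12 → extends → [12, 12]
13 → extends → [12, 12, 13]
5 → replaces 12 → [5, 12, 13]
1 → replaces 5 → [1, 12, 13]
13 → extends → [1, 12, 13, 13]
14 → extends → [1, 12, 13, 13, 14]
9 → replaces 12 → [1, 9, 13, 13, 14]
14 → extends → [1, 9, 13, 13, 14, 14]
11 → replaces 13 → [1, 9, 11, 13, 14, 14]
Six tails, so the longest non-decreasing subsequence has length 6 (e.g. 12, 12, 13, 13, 14, 14).

6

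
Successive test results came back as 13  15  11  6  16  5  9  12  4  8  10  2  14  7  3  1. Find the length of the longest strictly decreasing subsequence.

Let dp[i] be the longest strictly decreasing subsequence ending at i:
i:      1  2  3  4  5  6  7  8  9 10 11 12 13 14 15 16
a[i]:  13 15 11  6 16  5  9 12  4  8 10  2 14  7  3  1
dp:     1  1  2  3  1  4  3  2  5  4  3  6  2  5  6  7
Maximum is 7.

7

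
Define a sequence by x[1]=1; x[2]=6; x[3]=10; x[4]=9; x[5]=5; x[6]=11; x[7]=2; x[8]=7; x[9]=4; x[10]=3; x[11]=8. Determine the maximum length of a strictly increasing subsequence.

Track the smallest tail for each achievable length (strict):
1 → extends → [1]
6 → extends → [1, 6]
10 → extends → [1, 6, 10]
9 → replaces 10 → [1, 6, 9]
5 → replaces 6 → [1, 5, 9]
11 → extends → [1, 5, 9, 11]
2 → replaces 5 → [1, 2, 9, 11]
7 → replaces 9 → [1, 2, 7, 11]
4 → replaces 7 → [1, 2, 4, 11]
3 → replaces 4 → [1, 2, 3, 11]
8 → replaces 11 → [1, 2, 3, 8]
Four tails, so the longest strictly increasing subsequence has length 4 (e.g. 1, 6, 10, 11).

4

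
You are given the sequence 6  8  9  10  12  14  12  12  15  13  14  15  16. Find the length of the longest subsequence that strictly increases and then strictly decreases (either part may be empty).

9

inc[i] = longest strictly increasing subsequence ending at i; dec[i] = longest strictly decreasing subsequence starting at i:
i:      1  2  3  4  5  6  7  8  9 10 11 12 13
a[i]:   6  8  9 10 12 14 12 12 15 13 14 15 16
inc:    1  2  3  4  5  6  5  5  7  6  7  8  9
dec:    1  1  1  1  1  2  1  1  2  1  1  1  1
Best peak at i=13 (value 16): inc=9, dec=1, length 9+1−1 = 9.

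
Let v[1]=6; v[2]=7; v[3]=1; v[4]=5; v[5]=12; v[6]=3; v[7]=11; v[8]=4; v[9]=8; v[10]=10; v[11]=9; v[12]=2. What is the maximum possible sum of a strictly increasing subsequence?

31

Let S[i] be the best sum of a strictly increasing subsequence ending at i:
i:      1  2  3  4  5  6  7  8  9 10 11 12
v[i]:   6  7  1  5 12  3 11  4  8 10  9  2
S:      6 13  1  6 25  4 24  8 21 31 30  3
Maximum is 31 (e.g. 6 + 7 + 8 + 10).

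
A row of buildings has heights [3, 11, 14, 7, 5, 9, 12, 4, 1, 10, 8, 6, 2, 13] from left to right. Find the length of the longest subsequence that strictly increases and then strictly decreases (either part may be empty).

inc[i] = longest strictly increasing subsequence ending at i; dec[i] = longest strictly decreasing subsequence starting at i:
i:      1  2  3  4  5  6  7  8  9 10 11 12 13 14
a[i]:   3 11 14  7  5  9 12  4  1 10  8  6  2 13
inc:    1  2  3  2  2  3  4  2  1  4  3  3  2  5
dec:    2  5  6  4  3  4  5  2  1  4  3  2  1  1
Best peak at i=3 (value 14): inc=3, dec=6, length 3+6−1 = 8.

8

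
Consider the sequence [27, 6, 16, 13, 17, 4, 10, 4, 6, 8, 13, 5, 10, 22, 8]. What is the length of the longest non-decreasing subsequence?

6

Track the smallest tail for each achievable length (allowing ties):
27 → extends → [27]
6 → replaces 27 → [6]
16 → extends → [6, 16]
13 → replaces 16 → [6, 13]
17 → extends → [6, 13, 17]
4 → replaces 6 → [4, 13, 17]
10 → replaces 13 → [4, 10, 17]
4 → replaces 10 → [4, 4, 17]
6 → replaces 17 → [4, 4, 6]
8 → extends → [4, 4, 6, 8]
13 → extends → [4, 4, 6, 8, 13]
5 → replaces 6 → [4, 4, 5, 8, 13]
10 → replaces 13 → [4, 4, 5, 8, 10]
22 → extends → [4, 4, 5, 8, 10, 22]
8 → replaces 10 → [4, 4, 5, 8, 8, 22]
Six tails, so the longest non-decreasing subsequence has length 6 (e.g. 4, 4, 6, 8, 13, 22).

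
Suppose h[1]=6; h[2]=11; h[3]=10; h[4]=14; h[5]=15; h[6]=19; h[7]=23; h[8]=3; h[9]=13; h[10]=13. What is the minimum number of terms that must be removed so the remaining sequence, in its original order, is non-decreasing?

Fewest deletions = n − (longest non-decreasing subsequence).
i:      1  2  3  4  5  6  7  8  9 10
h[i]:   6 11 10 14 15 19 23  3 13 13
dp:     1  2  2  3  4  5  6  1  3  4
max dp = 6, so deletions = 10 − 6 = 4.

4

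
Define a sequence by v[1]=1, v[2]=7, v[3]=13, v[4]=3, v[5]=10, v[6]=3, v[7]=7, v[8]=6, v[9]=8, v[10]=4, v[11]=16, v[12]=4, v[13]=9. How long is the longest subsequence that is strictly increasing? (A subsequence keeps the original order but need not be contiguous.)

5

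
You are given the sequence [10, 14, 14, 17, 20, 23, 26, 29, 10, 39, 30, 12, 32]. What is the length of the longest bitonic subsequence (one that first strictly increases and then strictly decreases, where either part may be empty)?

10

inc[i] = longest strictly increasing subsequence ending at i; dec[i] = longest strictly decreasing subsequence starting at i:
i:      1  2  3  4  5  6  7  8  9 10 11 12 13
a[i]:  10 14 14 17 20 23 26 29 10 39 30 12 32
inc:    1  2  2  3  4  5  6  7  1  8  8  2  9
dec:    1  2  2  2  2  2  2  2  1  3  2  1  1
Best peak at i=10 (value 39): inc=8, dec=3, length 8+3−1 = 10.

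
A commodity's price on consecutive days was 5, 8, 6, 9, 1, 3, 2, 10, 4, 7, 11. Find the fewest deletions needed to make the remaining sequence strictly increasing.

Fewest deletions = n − (longest strictly increasing subsequence).
Patience tails:
5 → extends → [5]
8 → extends → [5, 8]
6 → replaces 8 → [5, 6]
9 → extends → [5, 6, 9]
1 → replaces 5 → [1, 6, 9]
3 → replaces 6 → [1, 3, 9]
2 → replaces 3 → [1, 2, 9]
10 → extends → [1, 2, 9, 10]
4 → replaces 9 → [1, 2, 4, 10]
7 → replaces 10 → [1, 2, 4, 7]
11 → extends → [1, 2, 4, 7, 11]
Longest strictly increasing subsequence has length 5, so deletions = 11 − 5 = 6.

6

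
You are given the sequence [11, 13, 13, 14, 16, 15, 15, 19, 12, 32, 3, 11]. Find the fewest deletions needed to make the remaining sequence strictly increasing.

6

Fewest deletions = n − (longest strictly increasing subsequence).
i:      1  2  3  4  5  6  7  8  9 10 11 12
a[i]:  11 13 13 14 16 15 15 19 12 32  3 11
dp:     1  2  2  3  4  4  4  5  2  6  1  2
max dp = 6, so deletions = 12 − 6 = 6.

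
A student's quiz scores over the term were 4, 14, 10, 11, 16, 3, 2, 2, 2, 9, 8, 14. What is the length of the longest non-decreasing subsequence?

5

Let dp[i] be the length of the longest such subsequence ending at index i:
i:      1  2  3  4  5  6  7  8  9 10 11 12
a[i]:   4 14 10 11 16  3  2  2  2  9  8 14
dp:     1  2  2  3  4  1  1  2  3  4  4  5
Maximum dp value is 5.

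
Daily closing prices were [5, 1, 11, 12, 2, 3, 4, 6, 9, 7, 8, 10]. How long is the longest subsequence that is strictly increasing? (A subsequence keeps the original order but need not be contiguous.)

8

Track the smallest tail for each achievable length (strict):
5 → extends → [5]
1 → replaces 5 → [1]
11 → extends → [1, 11]
12 → extends → [1, 11, 12]
2 → replaces 11 → [1, 2, 12]
3 → replaces 12 → [1, 2, 3]
4 → extends → [1, 2, 3, 4]
6 → extends → [1, 2, 3, 4, 6]
9 → extends → [1, 2, 3, 4, 6, 9]
7 → replaces 9 → [1, 2, 3, 4, 6, 7]
8 → extends → [1, 2, 3, 4, 6, 7, 8]
10 → extends → [1, 2, 3, 4, 6, 7, 8, 10]
Eight tails, so the longest strictly increasing subsequence has length 8 (e.g. 1, 2, 3, 4, 6, 7, 8, 10).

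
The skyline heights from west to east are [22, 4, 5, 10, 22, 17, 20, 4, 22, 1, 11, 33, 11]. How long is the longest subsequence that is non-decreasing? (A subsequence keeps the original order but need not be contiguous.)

7

Let dp[i] be the length of the longest such subsequence ending at index i:
i:      1  2  3  4  5  6  7  8  9 10 11 12 13
a[i]:  22  4  5 10 22 17 20  4 22  1 11 33 11
dp:     1  1  2  3  4  4  5  2  6  1  4  7  5
Maximum dp value is 7.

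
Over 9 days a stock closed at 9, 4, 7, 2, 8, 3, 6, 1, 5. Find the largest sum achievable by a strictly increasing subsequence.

19

Let S[i] be the best sum of a strictly increasing subsequence ending at i:
i:      1  2  3  4  5  6  7  8  9
a[i]:   9  4  7  2  8  3  6  1  5
S:      9  4 11  2 19  5 11  1 10
Maximum is 19 (e.g. 4 + 7 + 8).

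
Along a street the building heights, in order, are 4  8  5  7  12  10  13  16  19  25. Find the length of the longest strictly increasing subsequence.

8

Let dp[i] be the length of the longest such subsequence ending at index i:
i:      1  2  3  4  5  6  7  8  9 10
a[i]:   4  8  5  7 12 10 13 16 19 25
dp:     1  2  2  3  4  4  5  6  7  8
Maximum dp value is 8.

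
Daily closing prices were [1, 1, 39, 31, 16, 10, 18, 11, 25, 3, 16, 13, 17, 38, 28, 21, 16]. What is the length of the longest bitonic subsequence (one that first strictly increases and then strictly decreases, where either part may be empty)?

inc[i] = longest strictly increasing subsequence ending at i; dec[i] = longest strictly decreasing subsequence starting at i:
i:      1  2  3  4  5  6  7  8  9 10 11 12 13 14 15 16 17
a[i]:   1  1 39 31 16 10 18 11 25  3 16 13 17 38 28 21 16
inc:    1  1  2  2  2  2  3  3  4  2  4  4  5  6  6  6  5
dec:    1  1  5  4  3  2  3  2  3  1  2  1  2  4  3  2  1
Best peak at i=14 (value 38): inc=6, dec=4, length 6+4−1 = 9.

9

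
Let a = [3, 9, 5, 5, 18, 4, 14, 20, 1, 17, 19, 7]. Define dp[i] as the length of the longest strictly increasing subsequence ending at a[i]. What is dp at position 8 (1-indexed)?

dp[i] = 1 + max{dp[j] : j<i, a[j]<a[i]} (or 1 if no such j):
i:      1  2  3  4  5  6  7  8  9 10 11 12
a[i]:   3  9  5  5 18  4 14 20  1 17 19  7
dp:     1  2  2  2  3  2  3  4  1  4  5  3
At index 8 the value is 4.

4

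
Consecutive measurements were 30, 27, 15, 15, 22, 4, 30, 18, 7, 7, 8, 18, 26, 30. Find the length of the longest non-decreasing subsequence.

Let dp[i] be the length of the longest such subsequence ending at index i:
i:      1  2  3  4  5  6  7  8  9 10 11 12 13 14
a[i]:  30 27 15 15 22  4 30 18  7  7  8 18 26 30
dp:     1  1  1  2  3  1  4  3  2  3  4  5  6  7
Maximum dp value is 7.

7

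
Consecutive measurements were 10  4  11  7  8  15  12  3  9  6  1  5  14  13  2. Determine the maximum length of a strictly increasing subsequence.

Track the smallest tail for each achievable length (strict):
10 → extends → [10]
4 → replaces 10 → [4]
11 → extends → [4, 11]
7 → replaces 11 → [4, 7]
8 → extends → [4, 7, 8]
15 → extends → [4, 7, 8, 15]
12 → replaces 15 → [4, 7, 8, 12]
3 → replaces 4 → [3, 7, 8, 12]
9 → replaces 12 → [3, 7, 8, 9]
6 → replaces 7 → [3, 6, 8, 9]
1 → replaces 3 → [1, 6, 8, 9]
5 → replaces 6 → [1, 5, 8, 9]
14 → extends → [1, 5, 8, 9, 14]
13 → replaces 14 → [1, 5, 8, 9, 13]
2 → replaces 5 → [1, 2, 8, 9, 13]
Five tails, so the longest strictly increasing subsequence has length 5 (e.g. 4, 7, 8, 12, 14).

5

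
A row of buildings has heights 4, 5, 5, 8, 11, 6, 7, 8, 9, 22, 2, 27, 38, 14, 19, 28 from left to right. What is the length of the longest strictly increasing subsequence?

9

Let dp[i] be the length of the longest such subsequence ending at index i:
i:      1  2  3  4  5  6  7  8  9 10 11 12 13 14 15 16
a[i]:   4  5  5  8 11  6  7  8  9 22  2 27 38 14 19 28
dp:     1  2  2  3  4  3  4  5  6  7  1  8  9  7  8  9
Maximum dp value is 9.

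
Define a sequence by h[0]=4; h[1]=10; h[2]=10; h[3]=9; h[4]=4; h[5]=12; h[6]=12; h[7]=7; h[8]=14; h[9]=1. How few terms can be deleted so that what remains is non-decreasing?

4

Fewest deletions = n − (longest non-decreasing subsequence).
Patience tails:
4 → extends → [4]
10 → extends → [4, 10]
10 → extends → [4, 10, 10]
9 → replaces 10 → [4, 9, 10]
4 → replaces 9 → [4, 4, 10]
12 → extends → [4, 4, 10, 12]
12 → extends → [4, 4, 10, 12, 12]
7 → replaces 10 → [4, 4, 7, 12, 12]
14 → extends → [4, 4, 7, 12, 12, 14]
1 → replaces 4 → [1, 4, 7, 12, 12, 14]
Longest non-decreasing subsequence has length 6, so deletions = 10 − 6 = 4.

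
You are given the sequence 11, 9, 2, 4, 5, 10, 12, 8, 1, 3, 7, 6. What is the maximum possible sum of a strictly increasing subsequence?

33

Let S[i] be the best sum of a strictly increasing subsequence ending at i:
i:      1  2  3  4  5  6  7  8  9 10 11 12
a[i]:  11  9  2  4  5 10 12  8  1  3  7  6
S:     11  9  2  6 11 21 33 19  1  5 18 17
Maximum is 33 (e.g. 2 + 4 + 5 + 10 + 12).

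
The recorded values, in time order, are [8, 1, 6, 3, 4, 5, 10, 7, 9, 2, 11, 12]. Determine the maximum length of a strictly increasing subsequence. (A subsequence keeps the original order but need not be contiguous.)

Track the smallest tail for each achievable length (strict):
8 → extends → [8]
1 → replaces 8 → [1]
6 → extends → [1, 6]
3 → replaces 6 → [1, 3]
4 → extends → [1, 3, 4]
5 → extends → [1, 3, 4, 5]
10 → extends → [1, 3, 4, 5, 10]
7 → replaces 10 → [1, 3, 4, 5, 7]
9 → extends → [1, 3, 4, 5, 7, 9]
2 → replaces 3 → [1, 2, 4, 5, 7, 9]
11 → extends → [1, 2, 4, 5, 7, 9, 11]
12 → extends → [1, 2, 4, 5, 7, 9, 11, 12]
Eight tails, so the longest strictly increasing subsequence has length 8 (e.g. 1, 3, 4, 5, 7, 9, 11, 12).

8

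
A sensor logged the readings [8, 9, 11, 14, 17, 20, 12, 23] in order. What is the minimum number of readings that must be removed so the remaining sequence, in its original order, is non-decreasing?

1

Fewest deletions = n − (longest non-decreasing subsequence).
Patience tails:
8 → extends → [8]
9 → extends → [8, 9]
11 → extends → [8, 9, 11]
14 → extends → [8, 9, 11, 14]
17 → extends → [8, 9, 11, 14, 17]
20 → extends → [8, 9, 11, 14, 17, 20]
12 → replaces 14 → [8, 9, 11, 12, 17, 20]
23 → extends → [8, 9, 11, 12, 17, 20, 23]
Longest non-decreasing subsequence has length 7, so deletions = 8 − 7 = 1.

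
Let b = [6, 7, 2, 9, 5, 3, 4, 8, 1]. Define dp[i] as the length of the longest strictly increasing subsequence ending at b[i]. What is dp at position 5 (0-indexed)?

2

dp[i] = 1 + max{dp[j] : j<i, b[j]<b[i]} (or 1 if no such j):
i:     0 1 2 3 4 5 6 7 8
b[i]:  6 7 2 9 5 3 4 8 1
dp:    1 2 1 3 2 2 3 4 1
At index 5 the value is 2.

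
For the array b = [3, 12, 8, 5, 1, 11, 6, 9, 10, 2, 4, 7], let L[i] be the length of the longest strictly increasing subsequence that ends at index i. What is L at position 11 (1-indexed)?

3

dp[i] = 1 + max{dp[j] : j<i, b[j]<b[i]} (or 1 if no such j):
i:      1  2  3  4  5  6  7  8  9 10 11 12
b[i]:   3 12  8  5  1 11  6  9 10  2  4  7
dp:     1  2  2  2  1  3  3  4  5  2  3  4
At index 11 the value is 3.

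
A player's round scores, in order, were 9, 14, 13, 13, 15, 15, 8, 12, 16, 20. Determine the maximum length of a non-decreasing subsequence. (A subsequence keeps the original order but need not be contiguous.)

Let dp[i] be the length of the longest such subsequence ending at index i:
i:      1  2  3  4  5  6  7  8  9 10
a[i]:   9 14 13 13 15 15  8 12 16 20
dp:     1  2  2  3  4  5  1  2  6  7
Maximum dp value is 7.

7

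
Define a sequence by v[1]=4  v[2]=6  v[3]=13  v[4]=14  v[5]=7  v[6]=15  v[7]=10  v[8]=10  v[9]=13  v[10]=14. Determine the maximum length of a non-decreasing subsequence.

7

Let dp[i] be the length of the longest such subsequence ending at index i:
i:      1  2  3  4  5  6  7  8  9 10
v[i]:   4  6 13 14  7 15 10 10 13 14
dp:     1  2  3  4  3  5  4  5  6  7
Maximum dp value is 7.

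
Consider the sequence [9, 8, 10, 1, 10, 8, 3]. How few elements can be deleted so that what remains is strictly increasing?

Fewest deletions = n − (longest strictly increasing subsequence).
i:      1  2  3  4  5  6  7
a[i]:   9  8 10  1 10  8  3
dp:     1  1  2  1  2  2  2
max dp = 2, so deletions = 7 − 2 = 5.

5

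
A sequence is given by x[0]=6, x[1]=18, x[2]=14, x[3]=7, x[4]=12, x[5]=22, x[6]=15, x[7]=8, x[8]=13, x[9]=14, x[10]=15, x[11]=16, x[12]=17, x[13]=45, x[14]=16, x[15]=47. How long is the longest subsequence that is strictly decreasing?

Negate each value so 'decreasing' becomes 'increasing', then run patience tails on the negated sequence:
-6 → extends → [-6]
-18 → replaces -6 → [-18]
-14 → extends → [-18, -14]
-7 → extends → [-18, -14, -7]
-12 → replaces -7 → [-18, -14, -12]
-22 → replaces -18 → [-22, -14, -12]
-15 → replaces -14 → [-22, -15, -12]
-8 → extends → [-22, -15, -12, -8]
-13 → replaces -12 → [-22, -15, -13, -8]
-14 → replaces -13 → [-22, -15, -14, -8]
-15 → already a tail → [-22, -15, -14, -8]
-16 → replaces -15 → [-22, -16, -14, -8]
-17 → replaces -16 → [-22, -17, -14, -8]
-45 → replaces -22 → [-45, -17, -14, -8]
-16 → replaces -14 → [-45, -17, -16, -8]
-47 → replaces -45 → [-47, -17, -16, -8]
Four tails, so the longest strictly decreasing subsequence of the original has length 4.

4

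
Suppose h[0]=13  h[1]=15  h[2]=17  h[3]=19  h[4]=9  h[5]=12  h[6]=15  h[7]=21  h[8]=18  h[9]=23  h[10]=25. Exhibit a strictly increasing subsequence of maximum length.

13, 15, 17, 19, 21, 23, 25

Patience tails give the LIS length; then backtrack through the dp parents:
13 → extends → [13]
15 → extends → [13, 15]
17 → extends → [13, 15, 17]
19 → extends → [13, 15, 17, 19]
9 → replaces 13 → [9, 15, 17, 19]
12 → replaces 15 → [9, 12, 17, 19]
15 → replaces 17 → [9, 12, 15, 19]
21 → extends → [9, 12, 15, 19, 21]
18 → replaces 19 → [9, 12, 15, 18, 21]
23 → extends → [9, 12, 15, 18, 21, 23]
25 → extends → [9, 12, 15, 18, 21, 23, 25]
Length 7; one witness is 13, 15, 17, 19, 21, 23, 25.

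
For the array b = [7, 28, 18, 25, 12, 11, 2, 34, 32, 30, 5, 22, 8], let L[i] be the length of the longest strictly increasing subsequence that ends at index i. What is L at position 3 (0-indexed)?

dp[i] = 1 + max{dp[j] : j<i, b[j]<b[i]} (or 1 if no such j):
i:      0  1  2  3  4  5  6  7  8  9 10 11 12
b[i]:   7 28 18 25 12 11  2 34 32 30  5 22  8
dp:     1  2  2  3  2  2  1  4  4  4  2  3  3
At index 3 the value is 3.

3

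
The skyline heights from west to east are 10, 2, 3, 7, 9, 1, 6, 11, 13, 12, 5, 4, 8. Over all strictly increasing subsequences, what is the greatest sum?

Let S[i] be the best sum of a strictly increasing subsequence ending at i:
i:      1  2  3  4  5  6  7  8  9 10 11 12 13
a[i]:  10  2  3  7  9  1  6 11 13 12  5  4  8
S:     10  2  5 12 21  1 11 32 45 44 10  9 20
Maximum is 45 (e.g. 2 + 3 + 7 + 9 + 11 + 13).

45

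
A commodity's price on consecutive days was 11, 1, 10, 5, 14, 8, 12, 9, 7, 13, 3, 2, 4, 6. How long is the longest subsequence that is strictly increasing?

5

Track the smallest tail for each achievable length (strict):
11 → extends → [11]
1 → replaces 11 → [1]
10 → extends → [1, 10]
5 → replaces 10 → [1, 5]
14 → extends → [1, 5, 14]
8 → replaces 14 → [1, 5, 8]
12 → extends → [1, 5, 8, 12]
9 → replaces 12 → [1, 5, 8, 9]
7 → replaces 8 → [1, 5, 7, 9]
13 → extends → [1, 5, 7, 9, 13]
3 → replaces 5 → [1, 3, 7, 9, 13]
2 → replaces 3 → [1, 2, 7, 9, 13]
4 → replaces 7 → [1, 2, 4, 9, 13]
6 → replaces 9 → [1, 2, 4, 6, 13]
Five tails, so the longest strictly increasing subsequence has length 5 (e.g. 1, 5, 8, 12, 13).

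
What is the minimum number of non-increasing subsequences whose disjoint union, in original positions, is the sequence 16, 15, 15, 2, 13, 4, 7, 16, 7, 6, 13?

The minimum number of non-increasing subsequences covering a sequence equals the length of its longest strictly increasing subsequence.
LIS length is 4 (e.g. 2, 4, 7, 16), so 4 piles are needed.

4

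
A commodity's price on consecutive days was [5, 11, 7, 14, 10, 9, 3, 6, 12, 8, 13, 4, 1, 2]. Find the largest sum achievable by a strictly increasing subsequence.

47

Let S[i] be the best sum of a strictly increasing subsequence ending at i:
i:      1  2  3  4  5  6  7  8  9 10 11 12 13 14
a[i]:   5 11  7 14 10  9  3  6 12  8 13  4  1  2
S:      5 16 12 30 22 21  3 11 34 20 47  7  1  3
Maximum is 47 (e.g. 5 + 7 + 10 + 12 + 13).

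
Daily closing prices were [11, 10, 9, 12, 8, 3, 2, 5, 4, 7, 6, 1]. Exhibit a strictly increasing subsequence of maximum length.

3, 5, 7

Patience tails give the LIS length; then backtrack through the dp parents:
11 → extends → [11]
10 → replaces 11 → [10]
9 → replaces 10 → [9]
12 → extends → [9, 12]
8 → replaces 9 → [8, 12]
3 → replaces 8 → [3, 12]
2 → replaces 3 → [2, 12]
5 → replaces 12 → [2, 5]
4 → replaces 5 → [2, 4]
7 → extends → [2, 4, 7]
6 → replaces 7 → [2, 4, 6]
1 → replaces 2 → [1, 4, 6]
Length 3; one witness is 3, 5, 7.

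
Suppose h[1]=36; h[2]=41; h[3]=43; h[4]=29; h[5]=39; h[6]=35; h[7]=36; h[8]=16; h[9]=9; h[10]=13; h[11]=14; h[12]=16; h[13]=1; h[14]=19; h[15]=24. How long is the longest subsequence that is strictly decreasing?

6

Negate each value so 'decreasing' becomes 'increasing', then run patience tails on the negated sequence:
-36 → extends → [-36]
-41 → replaces -36 → [-41]
-43 → replaces -41 → [-43]
-29 → extends → [-43, -29]
-39 → replaces -29 → [-43, -39]
-35 → extends → [-43, -39, -35]
-36 → replaces -35 → [-43, -39, -36]
-16 → extends → [-43, -39, -36, -16]
-9 → extends → [-43, -39, -36, -16, -9]
-13 → replaces -9 → [-43, -39, -36, -16, -13]
-14 → replaces -13 → [-43, -39, -36, -16, -14]
-16 → already a tail → [-43, -39, -36, -16, -14]
-1 → extends → [-43, -39, -36, -16, -14, -1]
-19 → replaces -16 → [-43, -39, -36, -19, -14, -1]
-24 → replaces -19 → [-43, -39, -36, -24, -14, -1]
Six tails, so the longest strictly decreasing subsequence of the original has length 6.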